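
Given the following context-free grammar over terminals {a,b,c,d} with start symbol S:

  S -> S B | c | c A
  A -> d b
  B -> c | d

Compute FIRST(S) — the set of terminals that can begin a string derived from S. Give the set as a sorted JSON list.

FIRST iteration:
pass 1:
  A via A→d b: +{d}
  B via B→c: +{c}
  B via B→d: +{d}
  S via S→c: +{c}
  FIRST(S)={c}  FIRST(A)={d}  FIRST(B)={c,d}
pass 2: (no change)
  FIRST(S)={c}  FIRST(A)={d}  FIRST(B)={c,d}

FIRST(S) = ["c"]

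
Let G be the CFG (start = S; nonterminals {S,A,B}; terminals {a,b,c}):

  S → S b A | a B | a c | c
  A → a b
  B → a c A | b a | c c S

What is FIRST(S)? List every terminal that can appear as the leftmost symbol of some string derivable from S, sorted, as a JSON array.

FIRST iteration:
round 1:
  A via A→a b: +{a}
  B via B→a c A: +{a}
  B via B→b a: +{b}
  B via B→c c S: +{c}
  S via S→a B: +{a}
  S via S→c: +{c}
  S: {a,c}  A: {a}  B: {a,b,c}
round 2: — fixpoint
  S: {a,c}  A: {a}  B: {a,b,c}

FIRST(S) = ["a", "c"]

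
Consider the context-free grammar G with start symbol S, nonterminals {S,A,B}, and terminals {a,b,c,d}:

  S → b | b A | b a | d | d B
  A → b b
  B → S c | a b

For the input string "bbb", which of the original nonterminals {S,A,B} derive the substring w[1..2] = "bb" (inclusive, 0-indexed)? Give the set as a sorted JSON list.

Convert to CNF:
  S -> T0 A | T0 T2 | T3 B | b | d
  A -> T0 T0
  B -> S T1 | T2 T0
  T0 -> b
  T1 -> c
  T2 -> a
  T3 -> d

CYK table (by increasing span) (cells [i..j] with 1 ≤ i ≤ j ≤ 2 only):
  [1..1]={S,T0}  "b"  orig:{S}
  [2..2]={S,T0}  "b"  orig:{S}
  [1..2]={A}  "bb"

Original NTs in T[1,2] deriving "bb": ["A"]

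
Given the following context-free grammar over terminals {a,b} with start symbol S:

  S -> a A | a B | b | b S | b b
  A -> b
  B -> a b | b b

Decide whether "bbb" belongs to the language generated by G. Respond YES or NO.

CNF form of G:
  S -> T0 A | T0 B | T1 S | T1 T1 | b
  A -> b
  B -> T0 T1 | T1 T1
  T0 -> a
  T1 -> b

CYK fill:
  T[0,0] 'b' = {A,S,T1}  orig:{A,S}
  T[1,1] 'b' = {A,S,T1}  orig:{A,S}
  T[2,2] 'b' = {A,S,T1}  orig:{A,S}
  T[0,1] 'bb' = {B,S}
  T[1,2] 'bb' = {B,S}
  T[0,2] 'bbb' = {S}

S ∈ T[0,2] ⇒ YES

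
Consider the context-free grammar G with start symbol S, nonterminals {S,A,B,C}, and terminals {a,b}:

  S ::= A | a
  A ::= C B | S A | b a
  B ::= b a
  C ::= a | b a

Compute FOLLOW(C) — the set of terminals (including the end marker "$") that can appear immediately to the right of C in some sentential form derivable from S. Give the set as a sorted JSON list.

FIRST iteration:
iter 1:
  A via A→b a: +{b}
  B via B→b a: +{b}
  C via C→a: +{a}
  C via C→b a: +{b}
  S via S→A: +{b}
  S via S→a: +{a}
  FIRST(S)={a,b}  FIRST(A)={b}  FIRST(B)={b}  FIRST(C)={a,b}
iter 2:
  A via A→C B: +{a}
  FIRST(S)={a,b}  FIRST(A)={a,b}  FIRST(B)={b}  FIRST(C)={a,b}
iter 3: (stable)
  FIRST(S)={a,b}  FIRST(A)={a,b}  FIRST(B)={b}  FIRST(C)={a,b}

FOLLOW iteration:
seed FOLLOW(S) with $
iter 1:
  A→C B: FOLLOW(C) ⊇ FIRST(B) = {b}; new: +{b}
  A→S A: FOLLOW(S) ⊇ FIRST(A) = {a,b}; new: +{a,b}
  S→A: FOLLOW(A) ⊇ FOLLOW(S) ⊇ {$,a,b}; new: +{$,a,b}
  S: {$,a,b}  A: {$,a,b}  B: {}  C: {b}
iter 2:
  A→C B: FOLLOW(B) ⊇ FOLLOW(A) ⊇ {$,a,b}; new: +{$,a,b}
  S: {$,a,b}  A: {$,a,b}  B: {$,a,b}  C: {b}
iter 3: (stable)
  S: {$,a,b}  A: {$,a,b}  B: {$,a,b}  C: {b}

FOLLOW(C) = ["b"]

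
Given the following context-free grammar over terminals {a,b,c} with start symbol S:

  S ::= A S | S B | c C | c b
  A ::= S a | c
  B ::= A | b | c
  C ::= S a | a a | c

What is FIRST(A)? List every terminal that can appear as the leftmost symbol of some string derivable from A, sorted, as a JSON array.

FIRST iteration:
iter 1:
  A via A→c: +{c}
  B via B→A: +{c}
  B via B→b: +{b}
  C via C→a a: +{a}
  C via C→c: +{c}
  S via S→A S: +{c}
  FIRST[S]={c}  FIRST[A]={c}  FIRST[B]={b,c}  FIRST[C]={a,c}
iter 2: — fixpoint
  FIRST[S]={c}  FIRST[A]={c}  FIRST[B]={b,c}  FIRST[C]={a,c}

FIRST(A) = ["c"]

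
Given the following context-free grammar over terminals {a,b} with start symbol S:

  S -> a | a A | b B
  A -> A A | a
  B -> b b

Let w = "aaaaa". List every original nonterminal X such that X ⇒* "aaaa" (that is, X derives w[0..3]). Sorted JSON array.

Convert to CNF:
  S -> T0 B | T1 A | a
  A -> A A | a
  B -> T0 T0
  T0 -> b
  T1 -> a

CYK fill — only the sub-triangle for w[0..3]:
  T[0,0] 'a' = {A,S,T1}  orig:{A,S}
  T[1,1] 'a' = {A,S,T1}  orig:{A,S}
  T[2,2] 'a' = {A,S,T1}  orig:{A,S}
  T[3,3] 'a' = {A,S,T1}  orig:{A,S}
  T[0,1] 'aa' = {A,S}
  T[1,2] 'aa' = {A,S}
  T[2,3] 'aa' = {A,S}
  T[0,2] 'aaa' = {A,S}
  T[1,3] 'aaa' = {A,S}
  T[0,3] 'aaaa' = {A,S}

Original NTs in T[0,3] deriving "aaaa": ["A", "S"]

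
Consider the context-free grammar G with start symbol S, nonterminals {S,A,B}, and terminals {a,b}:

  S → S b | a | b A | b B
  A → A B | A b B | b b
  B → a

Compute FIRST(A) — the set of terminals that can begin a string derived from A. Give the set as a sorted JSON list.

Compute FIRST by fixpoint:
iter 1:
  A via A→b b: +{b}
  B via B→a: +{a}
  S via S→a: +{a}
  S via S→b A: +{b}
  FIRST[S]={a,b}  FIRST[A]={b}  FIRST[B]={a}
iter 2: — fixpoint
  FIRST[S]={a,b}  FIRST[A]={b}  FIRST[B]={a}

FIRST(A) = ["b"]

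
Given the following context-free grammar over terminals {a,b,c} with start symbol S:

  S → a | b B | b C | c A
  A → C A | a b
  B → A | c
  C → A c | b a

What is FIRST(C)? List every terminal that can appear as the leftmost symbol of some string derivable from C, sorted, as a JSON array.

Compute FIRST by fixpoint:
round 1:
  A via A→a b: +{a}
  B via B→A: +{a}
  B via B→c: +{c}
  C via C→A c: +{a}
  C via C→b a: +{b}
  S via S→a: +{a}
  S via S→b B: +{b}
  S via S→c A: +{c}
  S: {a,b,c}  A: {a}  B: {a,c}  C: {a,b}
round 2:
  A via A→C A: +{b}
  B via B→A: +{b}
  S: {a,b,c}  A: {a,b}  B: {a,b,c}  C: {a,b}
round 3: done
  S: {a,b,c}  A: {a,b}  B: {a,b,c}  C: {a,b}

FIRST(C) = ["a", "b"]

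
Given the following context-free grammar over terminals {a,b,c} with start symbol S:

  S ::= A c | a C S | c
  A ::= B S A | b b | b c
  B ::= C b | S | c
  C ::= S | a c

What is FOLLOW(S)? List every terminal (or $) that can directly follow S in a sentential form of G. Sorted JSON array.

FIRST iteration:
[1]
  A via A→b b: +{b}
  B via B→c: +{c}
  C via C→a c: +{a}
  S via S→A c: +{b}
  S via S→a C S: +{a}
  S via S→c: +{c}
  FIRST(S)={a,b,c}  FIRST(A)={b}  FIRST(B)={c}  FIRST(C)={a}
[2]
  A via A→B S A: +{c}
  B via B→C b: +{a}
  B via B→S: +{b}
  C via C→S: +{b,c}
  FIRST(S)={a,b,c}  FIRST(A)={b,c}  FIRST(B)={a,b,c}  FIRST(C)={a,b,c}
[3]
  A via A→B S A: +{a}
  FIRST(S)={a,b,c}  FIRST(A)={a,b,c}  FIRST(B)={a,b,c}  FIRST(C)={a,b,c}
[4] (no change)
  FIRST(S)={a,b,c}  FIRST(A)={a,b,c}  FIRST(B)={a,b,c}  FIRST(C)={a,b,c}

Compute FOLLOW by fixpoint:
FOLLOW(S) := {$}
iter 1:
  A→B S A: FOLLOW(B) ⊇ FIRST(S) = {a,b,c}; new: +{a,b,c}
  A→B S A: FOLLOW(S) ⊇ FIRST(A) = {a,b,c}; new: +{a,b,c}
  B→C b: FOLLOW(C) ⊇ FIRST(b) = {b}; new: +{b}
  S→A c: FOLLOW(A) ⊇ FIRST(c) = {c}; new: +{c}
  S→a C S: FOLLOW(C) ⊇ FIRST(S) = {a,b,c}; new: +{a,c}
  S: {$,a,b,c}  A: {c}  B: {a,b,c}  C: {a,b,c}
iter 2: (stable)
  S: {$,a,b,c}  A: {c}  B: {a,b,c}  C: {a,b,c}

FOLLOW(S) = ["$", "a", "b", "c"]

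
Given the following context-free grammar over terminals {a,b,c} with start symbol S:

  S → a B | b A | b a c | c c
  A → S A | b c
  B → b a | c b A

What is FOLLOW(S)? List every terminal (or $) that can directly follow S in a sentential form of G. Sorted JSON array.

Compute FIRST by fixpoint:
round 1:
  A via A→b c: +{b}
  B via B→b a: +{b}
  B via B→c b A: +{c}
  S via S→a B: +{a}
  S via S→b A: +{b}
  S via S→c c: +{c}
  FIRST(S)={a,b,c}  FIRST(A)={b}  FIRST(B)={b,c}
round 2:
  A via A→S A: +{a,c}
  FIRST(S)={a,b,c}  FIRST(A)={a,b,c}  FIRST(B)={b,c}
round 3: — fixpoint
  FIRST(S)={a,b,c}  FIRST(A)={a,b,c}  FIRST(B)={b,c}

FOLLOW iteration:
FOLLOW(S) := {$}
iter 1:
  A→S A: FOLLOW(S) ⊇ FIRST(A) = {a,b,c}; new: +{a,b,c}
  S→a B: FOLLOW(B) ⊇ FOLLOW(S) ⊇ {$,a,b,c}; new: +{$,a,b,c}
  S→b A: FOLLOW(A) ⊇ FOLLOW(S) ⊇ {$,a,b,c}; new: +{$,a,b,c}
  S: {$,a,b,c}  A: {$,a,b,c}  B: {$,a,b,c}
iter 2: (stable)
  S: {$,a,b,c}  A: {$,a,b,c}  B: {$,a,b,c}

FOLLOW(S) = ["$", "a", "b", "c"]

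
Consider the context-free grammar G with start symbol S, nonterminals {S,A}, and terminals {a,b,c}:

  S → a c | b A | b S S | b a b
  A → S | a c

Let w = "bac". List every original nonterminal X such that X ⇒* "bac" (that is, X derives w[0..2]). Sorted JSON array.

CNF form of G:
  S -> T0 T1 | T2 A | T2 X5 | T2 X6
  A -> T0 T1 | T2 A | T2 X3 | T2 X4
  T0 -> a
  T1 -> c
  T2 -> b
  X3 -> S S
  X4 -> T0 T2
  X5 -> S S
  X6 -> T0 T2

CYK fill, restricted to cells inside w[0..2]:
  cell(0,0) b: {T2}  orig:{}
  cell(1,1) a: {T0}  orig:{}
  cell(2,2) c: {T1}  orig:{}
  cell(0,1) ba: ∅
  cell(1,2) ac: {A,S}
  cell(0,2) bac: {A,S}

Original NTs in T[0,2] deriving "bac": ["A", "S"]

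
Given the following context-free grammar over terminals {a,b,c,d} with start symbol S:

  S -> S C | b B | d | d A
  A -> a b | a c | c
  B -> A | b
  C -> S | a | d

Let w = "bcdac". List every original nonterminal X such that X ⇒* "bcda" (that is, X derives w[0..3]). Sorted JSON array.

CNF form of G:
  S -> S C | T1 B | T3 A | d
  A -> T0 T1 | T0 T2 | c
  B -> T0 T1 | T0 T2 | b | c
  C -> S C | T1 B | T3 A | a | d
  T0 -> a
  T1 -> b
  T2 -> c
  T3 -> d

CYK fill (cells [i..j] with 0 ≤ i ≤ j ≤ 3 only):
  cell(0,0) b: {B,T1}  orig:{B}
  cell(1,1) c: {A,B,T2}  orig:{A,B}
  cell(2,2) d: {C,S,T3}  orig:{C,S}
  cell(3,3) a: {C,T0}  orig:{C}
  cell(0,1) bc: {C,S}
  cell(1,2) cd: ∅
  cell(2,3) da: {C,S}
  cell(0,2) bcd: {C,S}
  cell(1,3) cda: ∅
  cell(0,3) bcda: {C,S}

Original NTs in T[0,3] deriving "bcda": ["C", "S"]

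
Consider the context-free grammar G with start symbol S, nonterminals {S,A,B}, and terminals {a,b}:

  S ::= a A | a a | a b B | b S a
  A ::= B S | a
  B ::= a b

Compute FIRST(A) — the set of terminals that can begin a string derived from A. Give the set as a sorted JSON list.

FIRST iteration:
[1]
  A via A→a: +{a}
  B via B→a b: +{a}
  S via S→a A: +{a}
  S via S→b S a: +{b}
  FIRST[S]={a,b}  FIRST[A]={a}  FIRST[B]={a}
[2] — fixpoint
  FIRST[S]={a,b}  FIRST[A]={a}  FIRST[B]={a}

FIRST(A) = ["a"]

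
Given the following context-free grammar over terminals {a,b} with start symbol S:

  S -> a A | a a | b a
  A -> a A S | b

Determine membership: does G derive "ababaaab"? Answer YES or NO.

CNF form of G:
  S -> T0 A | T0 T0 | T1 T0
  A -> T0 X2 | b
  T0 -> a
  T1 -> b
  X2 -> A S

CYK fill:
  T[0,0] 'a' = {T0}  orig:{}
  T[1,1] 'b' = {A,T1}  orig:{A}
  T[2,2] 'a' = {T0}  orig:{}
  T[3,3] 'b' = {A,T1}  orig:{A}
  T[4,4] 'a' = {T0}  orig:{}
  T[5,5] 'a' = {T0}  orig:{}
  T[6,6] 'a' = {T0}  orig:{}
  T[7,7] 'b' = {A,T1}  orig:{A}
  T[0,1] 'ab' = {S}
  T[1,2] 'ba' = {S}
  T[2,3] 'ab' = {S}
  T[3,4] 'ba' = {S}
  T[4,5] 'aa' = {S}
  T[5,6] 'aa' = {S}
  T[6,7] 'ab' = {S}
  T[0,2] 'aba' = ∅
  T[1,3] 'bab' = {X2}  orig:{}
  T[2,4] 'aba' = ∅
  T[3,5] 'baa' = {X2}  orig:{}
  T[4,6] 'aaa' = ∅
  T[5,7] 'aab' = ∅
  T[0,3] 'abab' = {A}
  T[1,4] 'baba' = ∅
  T[2,5] 'abaa' = {A}
  T[3,6] 'baaa' = ∅
  T[4,7] 'aaab' = ∅
  T[0,4] 'ababa' = ∅
  T[1,5] 'babaa' = ∅
  T[2,6] 'abaaa' = ∅
  T[3,7] 'baaab' = ∅
  T[0,5] 'ababaa' = {X2}  orig:{}
  T[1,6] 'babaaa' = ∅
  T[2,7] 'abaaab' = {X2}  orig:{}
  T[0,6] 'ababaaa' = ∅
  T[1,7] 'babaaab' = ∅
  T[0,7] 'ababaaab' = ∅

S ∉ T[0,7] ⇒ NO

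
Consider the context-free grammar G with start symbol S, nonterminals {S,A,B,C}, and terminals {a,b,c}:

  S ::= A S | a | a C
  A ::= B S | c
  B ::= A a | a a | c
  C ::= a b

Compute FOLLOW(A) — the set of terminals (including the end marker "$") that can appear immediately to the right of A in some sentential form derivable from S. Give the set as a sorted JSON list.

FIRST iteration:
pass 1:
  A via A→c: +{c}
  B via B→A a: +{c}
  B via B→a a: +{a}
  C via C→a b: +{a}
  S via S→A S: +{c}
  S via S→a: +{a}
  FIRST(S)={a,c}  FIRST(A)={c}  FIRST(B)={a,c}  FIRST(C)={a}
pass 2:
  A via A→B S: +{a}
  FIRST(S)={a,c}  FIRST(A)={a,c}  FIRST(B)={a,c}  FIRST(C)={a}
pass 3: (no change)
  FIRST(S)={a,c}  FIRST(A)={a,c}  FIRST(B)={a,c}  FIRST(C)={a}

Compute FOLLOW by fixpoint:
seed FOLLOW(S) with $
iter 1:
  A→B S: FOLLOW(B) ⊇ FIRST(S) = {a,c}; new: +{a,c}
  B→A a: FOLLOW(A) ⊇ FIRST(a) = {a}; new: +{a}
  S→A S: FOLLOW(A) ⊇ FIRST(S) = {a,c}; new: +{c}
  S→a C: FOLLOW(C) ⊇ FOLLOW(S) ⊇ {$}; new: +{$}
  FOLLOW[S]={$}  FOLLOW[A]={a,c}  FOLLOW[B]={a,c}  FOLLOW[C]={$}
iter 2:
  A→B S: FOLLOW(S) ⊇ FOLLOW(A) ⊇ {a,c}; new: +{a,c}
  S→a C: FOLLOW(C) ⊇ FOLLOW(S) ⊇ {$,a,c}; new: +{a,c}
  FOLLOW[S]={$,a,c}  FOLLOW[A]={a,c}  FOLLOW[B]={a,c}  FOLLOW[C]={$,a,c}
iter 3: (stable)
  FOLLOW[S]={$,a,c}  FOLLOW[A]={a,c}  FOLLOW[B]={a,c}  FOLLOW[C]={$,a,c}

FOLLOW(A) = ["a", "c"]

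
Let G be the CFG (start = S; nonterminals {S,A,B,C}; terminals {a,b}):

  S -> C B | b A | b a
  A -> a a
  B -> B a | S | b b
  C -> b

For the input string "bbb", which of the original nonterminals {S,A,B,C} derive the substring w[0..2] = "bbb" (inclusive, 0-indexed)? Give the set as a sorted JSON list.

CNF form of G:
  S -> C B | T1 A | T1 T0
  A -> T0 T0
  B -> B T0 | C B | T1 A | T1 T0 | T1 T1
  C -> b
  T0 -> a
  T1 -> b

Fill CYK table bottom-up (cells [i..j] with 0 ≤ i ≤ j ≤ 2 only):
  cell(0,0) b: {C,T1}  orig:{C}
  cell(1,1) b: {C,T1}  orig:{C}
  cell(2,2) b: {C,T1}  orig:{C}
  cell(0,1) bb: {B}
  cell(1,2) bb: {B}
  cell(0,2) bbb: {B,S}

Original NTs in T[0,2] deriving "bbb": ["B", "S"]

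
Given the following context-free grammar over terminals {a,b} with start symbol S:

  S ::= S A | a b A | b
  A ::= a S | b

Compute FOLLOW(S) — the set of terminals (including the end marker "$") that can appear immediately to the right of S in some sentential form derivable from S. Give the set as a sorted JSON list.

FIRST iteration:
iter 1:
  A via A→a S: +{a}
  A via A→b: +{b}
  S via S→a b A: +{a}
  S via S→b: +{b}
  FIRST(S)={a,b}  FIRST(A)={a,b}
iter 2: — fixpoint
  FIRST(S)={a,b}  FIRST(A)={a,b}

Compute FOLLOW by fixpoint:
initialize: $ ∈ FOLLOW(S)
iter 1:
  S→S A: FOLLOW(S) ⊇ FIRST(A) = {a,b}; new: +{a,b}
  S→S A: FOLLOW(A) ⊇ FOLLOW(S) ⊇ {$,a,b}; new: +{$,a,b}
  FOLLOW(S)={$,a,b}  FOLLOW(A)={$,a,b}
iter 2: — fixpoint
  FOLLOW(S)={$,a,b}  FOLLOW(A)={$,a,b}

FOLLOW(S) = ["$", "a", "b"]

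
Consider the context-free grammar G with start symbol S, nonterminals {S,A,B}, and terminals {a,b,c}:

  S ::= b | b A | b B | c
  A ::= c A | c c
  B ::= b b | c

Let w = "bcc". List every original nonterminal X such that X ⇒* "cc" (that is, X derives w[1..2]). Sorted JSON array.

CNF form of G:
  S -> T1 A | T1 B | b | c
  A -> T0 A | T0 T0
  B -> T1 T1 | c
  T0 -> c
  T1 -> b

CYK table (by increasing span) (cells [i..j] with 1 ≤ i ≤ j ≤ 2 only):
  [1..1]={B,S,T0}  "c"  orig:{B,S}
  [2..2]={B,S,T0}  "c"  orig:{B,S}
  [1..2]={A}  "cc"

Original NTs in T[1,2] deriving "cc": ["A"]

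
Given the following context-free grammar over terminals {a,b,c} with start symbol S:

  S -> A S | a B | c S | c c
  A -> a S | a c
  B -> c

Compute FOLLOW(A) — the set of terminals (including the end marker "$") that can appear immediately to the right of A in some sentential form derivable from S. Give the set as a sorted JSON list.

FIRST sets, iterate to fixpoint:
round 1:
  A via A→a S: +{a}
  B via B→c: +{c}
  S via S→A S: +{a}
  S via S→c S: +{c}
  FIRST[S]={a,c}  FIRST[A]={a}  FIRST[B]={c}
round 2: done
  FIRST[S]={a,c}  FIRST[A]={a}  FIRST[B]={c}

FOLLOW sets:
FOLLOW(S) := {$}
[1]
  S→A S: FOLLOW(A) ⊇ FIRST(S) = {a,c}; new: +{a,c}
  S→a B: FOLLOW(B) ⊇ FOLLOW(S) ⊇ {$}; new: +{$}
  FOLLOW[S]={$}  FOLLOW[A]={a,c}  FOLLOW[B]={$}
[2]
  A→a S: FOLLOW(S) ⊇ FOLLOW(A) ⊇ {a,c}; new: +{a,c}
  S→a B: FOLLOW(B) ⊇ FOLLOW(S) ⊇ {$,a,c}; new: +{a,c}
  FOLLOW[S]={$,a,c}  FOLLOW[A]={a,c}  FOLLOW[B]={$,a,c}
[3] — fixpoint
  FOLLOW[S]={$,a,c}  FOLLOW[A]={a,c}  FOLLOW[B]={$,a,c}

FOLLOW(A) = ["a", "c"]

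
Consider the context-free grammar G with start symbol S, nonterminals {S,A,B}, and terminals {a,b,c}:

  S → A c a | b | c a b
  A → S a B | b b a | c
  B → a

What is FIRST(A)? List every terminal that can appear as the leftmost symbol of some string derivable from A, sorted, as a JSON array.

Compute FIRST by fixpoint:
round 1:
  A via A→b b a: +{b}
  A via A→c: +{c}
  B via B→a: +{a}
  S via S→A c a: +{b,c}
  S: {b,c}  A: {b,c}  B: {a}
round 2: (stable)
  S: {b,c}  A: {b,c}  B: {a}

FIRST(A) = ["b", "c"]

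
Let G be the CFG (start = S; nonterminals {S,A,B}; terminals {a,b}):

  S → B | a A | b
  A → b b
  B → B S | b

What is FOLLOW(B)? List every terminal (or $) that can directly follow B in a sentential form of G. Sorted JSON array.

Compute FIRST by fixpoint:
round 1:
  A via A→b b: +{b}
  B via B→b: +{b}
  S via S→B: +{b}
  S via S→a A: +{a}
  S: {a,b}  A: {b}  B: {b}
round 2: — fixpoint
  S: {a,b}  A: {b}  B: {b}

Compute FOLLOW by fixpoint:
seed FOLLOW(S) with $
[1]
  B→B S: FOLLOW(B) ⊇ FIRST(S) = {a,b}; new: +{a,b}
  B→B S: FOLLOW(S) ⊇ FOLLOW(B) ⊇ {a,b}; new: +{a,b}
  S→B: FOLLOW(B) ⊇ FOLLOW(S) ⊇ {$,a,b}; new: +{$}
  S→a A: FOLLOW(A) ⊇ FOLLOW(S) ⊇ {$,a,b}; new: +{$,a,b}
  S: {$,a,b}  A: {$,a,b}  B: {$,a,b}
[2] — fixpoint
  S: {$,a,b}  A: {$,a,b}  B: {$,a,b}

FOLLOW(B) = ["$", "a", "b"]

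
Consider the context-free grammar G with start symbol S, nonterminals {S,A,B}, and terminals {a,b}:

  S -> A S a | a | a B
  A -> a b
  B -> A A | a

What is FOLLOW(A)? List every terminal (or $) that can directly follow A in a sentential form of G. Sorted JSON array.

Compute FIRST by fixpoint:
pass 1:
  A via A→a b: +{a}
  B via B→A A: +{a}
  S via S→A S a: +{a}
  S: {a}  A: {a}  B: {a}
pass 2: (stable)
  S: {a}  A: {a}  B: {a}

Compute FOLLOW by fixpoint:
seed FOLLOW(S) with $
[1]
  B→A A: FOLLOW(A) ⊇ FIRST(A) = {a}; new: +{a}
  S→A S a: FOLLOW(S) ⊇ FIRST(a) = {a}; new: +{a}
  S→a B: FOLLOW(B) ⊇ FOLLOW(S) ⊇ {$,a}; new: +{$,a}
  S: {$,a}  A: {a}  B: {$,a}
[2]
  B→A A: FOLLOW(A) ⊇ FOLLOW(B) ⊇ {$,a}; new: +{$}
  S: {$,a}  A: {$,a}  B: {$,a}
[3] done
  S: {$,a}  A: {$,a}  B: {$,a}

FOLLOW(A) = ["$", "a"]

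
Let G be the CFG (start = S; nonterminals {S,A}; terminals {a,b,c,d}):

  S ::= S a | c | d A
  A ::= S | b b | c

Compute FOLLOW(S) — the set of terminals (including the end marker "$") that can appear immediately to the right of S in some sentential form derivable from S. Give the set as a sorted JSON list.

FIRST sets, iterate to fixpoint:
pass 1:
  A via A→b b: +{b}
  A via A→c: +{c}
  S via S→c: +{c}
  S via S→d A: +{d}
  FIRST(S)={c,d}  FIRST(A)={b,c}
pass 2:
  A via A→S: +{d}
  FIRST(S)={c,d}  FIRST(A)={b,c,d}
pass 3: (no change)
  FIRST(S)={c,d}  FIRST(A)={b,c,d}

Compute FOLLOW by fixpoint:
seed FOLLOW(S) with $
pass 1:
  S→S a: FOLLOW(S) ⊇ FIRST(a) = {a}; new: +{a}
  S→d A: FOLLOW(A) ⊇ FOLLOW(S) ⊇ {$,a}; new: +{$,a}
  FOLLOW(S)={$,a}  FOLLOW(A)={$,a}
pass 2: (stable)
  FOLLOW(S)={$,a}  FOLLOW(A)={$,a}

FOLLOW(S) = ["$", "a"]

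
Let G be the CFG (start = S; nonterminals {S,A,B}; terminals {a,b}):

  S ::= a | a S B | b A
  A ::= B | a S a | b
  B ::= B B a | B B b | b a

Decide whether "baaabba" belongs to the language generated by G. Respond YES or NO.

Convert to CNF:
  S -> T0 X7 | T1 A | a
  A -> B X2 | B X3 | T0 X4 | T1 T0 | b
  B -> B X5 | B X6 | T1 T0
  T0 -> a
  T1 -> b
  X2 -> B T0
  X3 -> B T1
  X4 -> S T0
  X5 -> B T0
  X6 -> B T1
  X7 -> S B

CYK fill:
  cell(0,0) b: {A,T1}  orig:{A}
  cell(1,1) a: {S,T0}  orig:{S}
  cell(2,2) a: {S,T0}  orig:{S}
  cell(3,3) a: {S,T0}  orig:{S}
  cell(4,4) b: {A,T1}  orig:{A}
  cell(5,5) b: {A,T1}  orig:{A}
  cell(6,6) a: {S,T0}  orig:{S}
  cell(0,1) ba: {A,B}
  cell(1,2) aa: {X4}  orig:{}
  cell(2,3) aa: {X4}  orig:{}
  cell(3,4) ab: ∅
  cell(4,5) bb: {S}
  cell(5,6) ba: {A,B}
  cell(0,2) baa: {X2,X5}  orig:{}
  cell(1,3) aaa: {A}
  cell(2,4) aab: ∅
  cell(3,5) abb: ∅
  cell(4,6) bba: {S,X4}  orig:{S}
  cell(0,3) baaa: {S}
  cell(1,4) aaab: ∅
  cell(2,5) aabb: ∅
  cell(3,6) abba: {A}
  cell(0,4) baaab: ∅
  cell(1,5) aaabb: ∅
  cell(2,6) aabba: ∅
  cell(0,5) baaabb: ∅
  cell(1,6) aaabba: ∅
  cell(0,6) baaabba: ∅

S ∉ T[0,6] ⇒ NO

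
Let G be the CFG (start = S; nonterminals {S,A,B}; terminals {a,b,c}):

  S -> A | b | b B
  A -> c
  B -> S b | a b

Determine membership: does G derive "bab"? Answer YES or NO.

Convert to CNF:
  S -> T0 B | b | c
  A -> c
  B -> S T0 | T1 T0
  T0 -> b
  T1 -> a

CYK fill:
  [0..0]={S,T0}  "b"  orig:{S}
  [1..1]={T1}  "a"  orig:{}
  [2..2]={S,T0}  "b"  orig:{S}
  [0..1]=∅  "ba"
  [1..2]={B}  "ab"
  [0..2]={S}  "bab"

S ∈ T[0,2] ⇒ YES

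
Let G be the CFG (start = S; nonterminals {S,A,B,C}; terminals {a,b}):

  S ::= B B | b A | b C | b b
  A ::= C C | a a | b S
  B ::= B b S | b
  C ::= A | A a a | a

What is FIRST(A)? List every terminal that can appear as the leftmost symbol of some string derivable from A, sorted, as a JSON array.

FIRST iteration:
iter 1:
  A via A→a a: +{a}
  A via A→b S: +{b}
  B via B→b: +{b}
  C via C→A: +{a,b}
  S via S→B B: +{b}
  FIRST(S)={b}  FIRST(A)={a,b}  FIRST(B)={b}  FIRST(C)={a,b}
iter 2: — fixpoint
  FIRST(S)={b}  FIRST(A)={a,b}  FIRST(B)={b}  FIRST(C)={a,b}

FIRST(A) = ["a", "b"]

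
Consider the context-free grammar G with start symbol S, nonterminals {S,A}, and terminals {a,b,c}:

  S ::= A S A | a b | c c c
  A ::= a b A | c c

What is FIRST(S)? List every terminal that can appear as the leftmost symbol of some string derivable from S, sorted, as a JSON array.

FIRST sets, iterate to fixpoint:
pass 1:
  A via A→a b A: +{a}
  A via A→c c: +{c}
  S via S→A S A: +{a,c}
  S: {a,c}  A: {a,c}
pass 2: (stable)
  S: {a,c}  A: {a,c}

FIRST(S) = ["a", "c"]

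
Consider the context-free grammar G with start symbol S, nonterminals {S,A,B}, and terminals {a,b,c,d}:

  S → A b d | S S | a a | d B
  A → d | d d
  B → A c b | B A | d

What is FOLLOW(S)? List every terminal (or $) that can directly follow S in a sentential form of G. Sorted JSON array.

FIRST sets, iterate to fixpoint:
pass 1:
  A via A→d: +{d}
  B via B→A c b: +{d}
  S via S→A b d: +{d}
  S via S→a a: +{a}
  FIRST[S]={a,d}  FIRST[A]={d}  FIRST[B]={d}
pass 2: (stable)
  FIRST[S]={a,d}  FIRST[A]={d}  FIRST[B]={d}

FOLLOW sets:
initialize: $ ∈ FOLLOW(S)
round 1:
  B→A c b: FOLLOW(A) ⊇ FIRST(c) = {c}; new: +{c}
  B→B A: FOLLOW(B) ⊇ FIRST(A) = {d}; new: +{d}
  B→B A: FOLLOW(A) ⊇ FOLLOW(B) ⊇ {d}; new: +{d}
  S→A b d: FOLLOW(A) ⊇ FIRST(b) = {b}; new: +{b}
  S→S S: FOLLOW(S) ⊇ FIRST(S) = {a,d}; new: +{a,d}
  S→d B: FOLLOW(B) ⊇ FOLLOW(S) ⊇ {$,a,d}; new: +{$,a}
  S: {$,a,d}  A: {b,c,d}  B: {$,a,d}
round 2:
  B→B A: FOLLOW(A) ⊇ FOLLOW(B) ⊇ {$,a,d}; new: +{$,a}
  S: {$,a,d}  A: {$,a,b,c,d}  B: {$,a,d}
round 3: (no change)
  S: {$,a,d}  A: {$,a,b,c,d}  B: {$,a,d}

FOLLOW(S) = ["$", "a", "d"]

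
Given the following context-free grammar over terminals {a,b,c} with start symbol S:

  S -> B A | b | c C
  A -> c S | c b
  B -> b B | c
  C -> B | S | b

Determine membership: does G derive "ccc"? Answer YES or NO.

Convert to CNF:
  S -> B A | T0 C | b
  A -> T0 S | T0 T1
  B -> T1 B | c
  C -> B A | T0 C | T1 B | b | c
  T0 -> c
  T1 -> b

Fill CYK table bottom-up:
  cell(0,0) c: {B,C,T0}  orig:{B,C}
  cell(1,1) c: {B,C,T0}  orig:{B,C}
  cell(2,2) c: {B,C,T0}  orig:{B,C}
  cell(0,1) cc: {C,S}
  cell(1,2) cc: {C,S}
  cell(0,2) ccc: {A,C,S}

S ∈ T[0,2] ⇒ YES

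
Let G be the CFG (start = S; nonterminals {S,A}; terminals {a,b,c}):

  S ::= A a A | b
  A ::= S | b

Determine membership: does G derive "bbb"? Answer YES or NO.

CNF form of G:
  S -> A X2 | b
  A -> A X1 | b
  T0 -> a
  X1 -> T0 A
  X2 -> T0 A

Fill CYK table bottom-up:
  T[0,0] 'b' = {A,S}
  T[1,1] 'b' = {A,S}
  T[2,2] 'b' = {A,S}
  T[0,1] 'bb' = ∅
  T[1,2] 'bb' = ∅
  T[0,2] 'bbb' = ∅

S ∉ T[0,2] ⇒ NO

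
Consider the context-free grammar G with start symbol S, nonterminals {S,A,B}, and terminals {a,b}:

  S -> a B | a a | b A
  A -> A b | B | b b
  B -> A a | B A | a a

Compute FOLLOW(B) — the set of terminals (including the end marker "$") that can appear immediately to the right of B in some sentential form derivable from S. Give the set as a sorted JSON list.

Compute FIRST by fixpoint:
round 1:
  A via A→b b: +{b}
  B via B→A a: +{b}
  B via B→a a: +{a}
  S via S→a B: +{a}
  S via S→b A: +{b}
  S: {a,b}  A: {b}  B: {a,b}
round 2:
  A via A→B: +{a}
  S: {a,b}  A: {a,b}  B: {a,b}
round 3: done
  S: {a,b}  A: {a,b}  B: {a,b}

FOLLOW sets:
initialize: $ ∈ FOLLOW(S)
iter 1:
  A→A b: FOLLOW(A) ⊇ FIRST(b) = {b}; new: +{b}
  A→B: FOLLOW(B) ⊇ FOLLOW(A) ⊇ {b}; new: +{b}
  B→A a: FOLLOW(A) ⊇ FIRST(a) = {a}; new: +{a}
  B→B A: FOLLOW(B) ⊇ FIRST(A) = {a,b}; new: +{a}
  S→a B: FOLLOW(B) ⊇ FOLLOW(S) ⊇ {$}; new: +{$}
  S→b A: FOLLOW(A) ⊇ FOLLOW(S) ⊇ {$}; new: +{$}
  FOLLOW(S)={$}  FOLLOW(A)={$,a,b}  FOLLOW(B)={$,a,b}
iter 2: (no change)
  FOLLOW(S)={$}  FOLLOW(A)={$,a,b}  FOLLOW(B)={$,a,b}

FOLLOW(B) = ["$", "a", "b"]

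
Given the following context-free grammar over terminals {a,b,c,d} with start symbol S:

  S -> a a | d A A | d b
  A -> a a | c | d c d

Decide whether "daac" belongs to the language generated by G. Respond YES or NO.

Convert to CNF:
  S -> T0 T0 | T1 T3 | T1 X5
  A -> T0 T0 | T1 X4 | c
  T0 -> a
  T1 -> d
  T2 -> c
  T3 -> b
  X4 -> T2 T1
  X5 -> A A

Fill CYK table bottom-up:
  T[0,0] 'd' = {T1}  orig:{}
  T[1,1] 'a' = {T0}  orig:{}
  T[2,2] 'a' = {T0}  orig:{}
  T[3,3] 'c' = {A,T2}  orig:{A}
  T[0,1] 'da' = ∅
  T[1,2] 'aa' = {A,S}
  T[2,3] 'ac' = ∅
  T[0,2] 'daa' = ∅
  T[1,3] 'aac' = {X5}  orig:{}
  T[0,3] 'daac' = {S}

S ∈ T[0,3] ⇒ YES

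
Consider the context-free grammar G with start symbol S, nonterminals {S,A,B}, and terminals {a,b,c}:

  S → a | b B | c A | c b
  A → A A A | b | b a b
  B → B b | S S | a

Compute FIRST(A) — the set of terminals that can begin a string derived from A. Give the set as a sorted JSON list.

FIRST iteration:
pass 1:
  A via A→b: +{b}
  B via B→a: +{a}
  S via S→a: +{a}
  S via S→b B: +{b}
  S via S→c A: +{c}
  FIRST(S)={a,b,c}  FIRST(A)={b}  FIRST(B)={a}
pass 2:
  B via B→S S: +{b,c}
  FIRST(S)={a,b,c}  FIRST(A)={b}  FIRST(B)={a,b,c}
pass 3: (stable)
  FIRST(S)={a,b,c}  FIRST(A)={b}  FIRST(B)={a,b,c}

FIRST(A) = ["b"]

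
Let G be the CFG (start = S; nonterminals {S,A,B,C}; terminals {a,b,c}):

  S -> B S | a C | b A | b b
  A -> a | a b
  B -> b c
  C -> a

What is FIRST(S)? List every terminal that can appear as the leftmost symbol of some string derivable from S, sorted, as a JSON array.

Compute FIRST by fixpoint:
iter 1:
  A via A→a: +{a}
  B via B→b c: +{b}
  C via C→a: +{a}
  S via S→B S: +{b}
  S via S→a C: +{a}
  S: {a,b}  A: {a}  B: {b}  C: {a}
iter 2: — fixpoint
  S: {a,b}  A: {a}  B: {b}  C: {a}

FIRST(S) = ["a", "b"]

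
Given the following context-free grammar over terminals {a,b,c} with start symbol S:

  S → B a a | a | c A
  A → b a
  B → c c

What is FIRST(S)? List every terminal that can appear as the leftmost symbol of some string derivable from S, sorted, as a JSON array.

Compute FIRST by fixpoint:
pass 1:
  A via A→b a: +{b}
  B via B→c c: +{c}
  S via S→B a a: +{c}
  S via S→a: +{a}
  FIRST[S]={a,c}  FIRST[A]={b}  FIRST[B]={c}
pass 2: (stable)
  FIRST[S]={a,c}  FIRST[A]={b}  FIRST[B]={c}

FIRST(S) = ["a", "c"]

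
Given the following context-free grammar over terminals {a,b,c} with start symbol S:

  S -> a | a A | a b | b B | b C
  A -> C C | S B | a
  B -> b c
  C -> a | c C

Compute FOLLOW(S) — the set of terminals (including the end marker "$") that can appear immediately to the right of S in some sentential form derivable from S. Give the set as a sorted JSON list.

FIRST sets, iterate to fixpoint:
pass 1:
  A via A→a: +{a}
  B via B→b c: +{b}
  C via C→a: +{a}
  C via C→c C: +{c}
  S via S→a: +{a}
  S via S→b B: +{b}
  S: {a,b}  A: {a}  B: {b}  C: {a,c}
pass 2:
  A via A→C C: +{c}
  A via A→S B: +{b}
  S: {a,b}  A: {a,b,c}  B: {b}  C: {a,c}
pass 3: done
  S: {a,b}  A: {a,b,c}  B: {b}  C: {a,c}

Compute FOLLOW by fixpoint:
FOLLOW(S) := {$}
pass 1:
  A→C C: FOLLOW(C) ⊇ FIRST(C) = {a,c}; new: +{a,c}
  A→S B: FOLLOW(S) ⊇ FIRST(B) = {b}; new: +{b}
  S→a A: FOLLOW(A) ⊇ FOLLOW(S) ⊇ {$,b}; new: +{$,b}
  S→b B: FOLLOW(B) ⊇ FOLLOW(S) ⊇ {$,b}; new: +{$,b}
  S→b C: FOLLOW(C) ⊇ FOLLOW(S) ⊇ {$,b}; new: +{$,b}
  FOLLOW(S)={$,b}  FOLLOW(A)={$,b}  FOLLOW(B)={$,b}  FOLLOW(C)={$,a,b,c}
pass 2: done
  FOLLOW(S)={$,b}  FOLLOW(A)={$,b}  FOLLOW(B)={$,b}  FOLLOW(C)={$,a,b,c}

FOLLOW(S) = ["$", "b"]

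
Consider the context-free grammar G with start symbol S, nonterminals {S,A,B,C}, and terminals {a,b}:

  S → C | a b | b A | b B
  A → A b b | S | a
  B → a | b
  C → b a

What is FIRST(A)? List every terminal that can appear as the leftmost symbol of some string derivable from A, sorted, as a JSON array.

FIRST sets, iterate to fixpoint:
round 1:
  A via A→a: +{a}
  B via B→a: +{a}
  B via B→b: +{b}
  C via C→b a: +{b}
  S via S→C: +{b}
  S via S→a b: +{a}
  FIRST(S)={a,b}  FIRST(A)={a}  FIRST(B)={a,b}  FIRST(C)={b}
round 2:
  A via A→S: +{b}
  FIRST(S)={a,b}  FIRST(A)={a,b}  FIRST(B)={a,b}  FIRST(C)={b}
round 3: done
  FIRST(S)={a,b}  FIRST(A)={a,b}  FIRST(B)={a,b}  FIRST(C)={b}

FIRST(A) = ["a", "b"]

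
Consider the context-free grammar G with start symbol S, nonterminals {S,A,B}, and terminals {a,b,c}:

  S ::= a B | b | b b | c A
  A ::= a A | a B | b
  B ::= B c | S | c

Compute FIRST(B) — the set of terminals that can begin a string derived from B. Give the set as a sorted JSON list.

FIRST iteration:
round 1:
  A via A→a A: +{a}
  A via A→b: +{b}
  B via B→c: +{c}
  S via S→a B: +{a}
  S via S→b: +{b}
  S via S→c A: +{c}
  FIRST(S)={a,b,c}  FIRST(A)={a,b}  FIRST(B)={c}
round 2:
  B via B→S: +{a,b}
  FIRST(S)={a,b,c}  FIRST(A)={a,b}  FIRST(B)={a,b,c}
round 3: — fixpoint
  FIRST(S)={a,b,c}  FIRST(A)={a,b}  FIRST(B)={a,b,c}

FIRST(B) = ["a", "b", "c"]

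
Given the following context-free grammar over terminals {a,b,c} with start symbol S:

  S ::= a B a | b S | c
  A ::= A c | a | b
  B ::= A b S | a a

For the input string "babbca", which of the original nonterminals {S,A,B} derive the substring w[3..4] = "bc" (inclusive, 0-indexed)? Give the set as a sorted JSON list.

CNF form of G:
  S -> T1 S | T2 X4 | c
  A -> A T0 | a | b
  B -> A X3 | T2 T2
  T0 -> c
  T1 -> b
  T2 -> a
  X3 -> T1 S
  X4 -> B T2

Fill CYK table bottom-up (cells [i..j] with 3 ≤ i ≤ j ≤ 4 only):
  [3..3]={A,T1}  "b"  orig:{A}
  [4..4]={S,T0}  "c"  orig:{S}
  [3..4]={A,S,X3}  "bc"  orig:{A,S}

Original NTs in T[3,4] deriving "bc": ["A", "S"]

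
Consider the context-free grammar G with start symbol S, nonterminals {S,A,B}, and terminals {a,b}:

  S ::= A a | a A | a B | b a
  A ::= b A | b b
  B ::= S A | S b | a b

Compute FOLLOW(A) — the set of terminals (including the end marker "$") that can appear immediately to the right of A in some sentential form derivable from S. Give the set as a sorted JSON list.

FIRST sets, iterate to fixpoint:
pass 1:
  A via A→b A: +{b}
  B via B→a b: +{a}
  S via S→A a: +{b}
  S via S→a A: +{a}
  FIRST(S)={a,b}  FIRST(A)={b}  FIRST(B)={a}
pass 2:
  B via B→S A: +{b}
  FIRST(S)={a,b}  FIRST(A)={b}  FIRST(B)={a,b}
pass 3: — fixpoint
  FIRST(S)={a,b}  FIRST(A)={b}  FIRST(B)={a,b}

Compute FOLLOW by fixpoint:
FOLLOW(S) := {$}
[1]
  B→S A: FOLLOW(S) ⊇ FIRST(A) = {b}; new: +{b}
  S→A a: FOLLOW(A) ⊇ FIRST(a) = {a}; new: +{a}
  S→a A: FOLLOW(A) ⊇ FOLLOW(S) ⊇ {$,b}; new: +{$,b}
  S→a B: FOLLOW(B) ⊇ FOLLOW(S) ⊇ {$,b}; new: +{$,b}
  FOLLOW(S)={$,b}  FOLLOW(A)={$,a,b}  FOLLOW(B)={$,b}
[2] (no change)
  FOLLOW(S)={$,b}  FOLLOW(A)={$,a,b}  FOLLOW(B)={$,b}

FOLLOW(A) = ["$", "a", "b"]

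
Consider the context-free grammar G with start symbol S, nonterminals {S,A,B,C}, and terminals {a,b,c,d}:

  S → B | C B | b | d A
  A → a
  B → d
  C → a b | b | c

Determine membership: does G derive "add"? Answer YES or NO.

CNF form of G:
  S -> C B | T2 A | b | d
  A -> a
  B -> d
  C -> T0 T1 | b | c
  T0 -> a
  T1 -> b
  T2 -> d

Fill CYK table bottom-up:
  [0..0]={A,T0}  "a"  orig:{A}
  [1..1]={B,S,T2}  "d"  orig:{B,S}
  [2..2]={B,S,T2}  "d"  orig:{B,S}
  [0..1]=∅  "ad"
  [1..2]=∅  "dd"
  [0..2]=∅  "add"

S ∉ T[0,2] ⇒ NO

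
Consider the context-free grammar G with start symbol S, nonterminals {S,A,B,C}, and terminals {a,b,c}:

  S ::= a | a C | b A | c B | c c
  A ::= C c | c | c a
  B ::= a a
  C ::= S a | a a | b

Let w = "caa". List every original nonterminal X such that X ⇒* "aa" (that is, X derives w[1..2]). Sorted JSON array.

Convert to CNF:
  S -> T0 B | T0 T0 | T1 C | T2 A | a
  A -> C T0 | T0 T1 | c
  B -> T1 T1
  C -> S T1 | T1 T1 | b
  T0 -> c
  T1 -> a
  T2 -> b

CYK table (by increasing span) (cells [i..j] with 1 ≤ i ≤ j ≤ 2 only):
  [1..1]={S,T1}  "a"  orig:{S}
  [2..2]={S,T1}  "a"  orig:{S}
  [1..2]={B,C}  "aa"

Original NTs in T[1,2] deriving "aa": ["B", "C"]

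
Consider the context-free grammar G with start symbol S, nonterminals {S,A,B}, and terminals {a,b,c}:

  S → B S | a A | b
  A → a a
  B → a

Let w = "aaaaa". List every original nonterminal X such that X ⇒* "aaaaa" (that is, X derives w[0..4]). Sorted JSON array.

Convert to CNF:
  S -> B S | T0 A | b
  A -> T0 T0
  B -> a
  T0 -> a

Fill CYK table bottom-up (cells [i..j] with 0 ≤ i ≤ j ≤ 4 only):
  [0..0]={B,T0}  "a"  orig:{B}
  [1..1]={B,T0}  "a"  orig:{B}
  [2..2]={B,T0}  "a"  orig:{B}
  [3..3]={B,T0}  "a"  orig:{B}
  [4..4]={B,T0}  "a"  orig:{B}
  [0..1]={A}  "aa"
  [1..2]={A}  "aa"
  [2..3]={A}  "aa"
  [3..4]={A}  "aa"
  [0..2]={S}  "aaa"
  [1..3]={S}  "aaa"
  [2..4]={S}  "aaa"
  [0..3]={S}  "aaaa"
  [1..4]={S}  "aaaa"
  [0..4]={S}  "aaaaa"

Original NTs in T[0,4] deriving "aaaaa": ["S"]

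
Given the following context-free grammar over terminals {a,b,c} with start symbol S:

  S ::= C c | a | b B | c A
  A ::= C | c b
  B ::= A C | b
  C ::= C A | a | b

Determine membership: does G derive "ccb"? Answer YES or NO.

CNF form of G:
  S -> C T0 | T0 A | T1 B | a
  A -> C A | T0 T1 | a | b
  B -> A C | b
  C -> C A | a | b
  T0 -> c
  T1 -> b

Fill CYK table bottom-up:
  [0..0]={T0}  "c"  orig:{}
  [1..1]={T0}  "c"  orig:{}
  [2..2]={A,B,C,T1}  "b"  orig:{A,B,C}
  [0..1]=∅  "cc"
  [1..2]={A,S}  "cb"
  [0..2]={S}  "ccb"

S ∈ T[0,2] ⇒ YES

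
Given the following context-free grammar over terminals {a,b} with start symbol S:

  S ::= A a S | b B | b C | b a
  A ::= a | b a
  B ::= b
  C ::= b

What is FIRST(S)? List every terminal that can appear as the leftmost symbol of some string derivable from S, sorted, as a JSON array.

Compute FIRST by fixpoint:
pass 1:
  A via A→a: +{a}
  A via A→b a: +{b}
  B via B→b: +{b}
  C via C→b: +{b}
  S via S→A a S: +{a,b}
  FIRST(S)={a,b}  FIRST(A)={a,b}  FIRST(B)={b}  FIRST(C)={b}
pass 2: — fixpoint
  FIRST(S)={a,b}  FIRST(A)={a,b}  FIRST(B)={b}  FIRST(C)={b}

FIRST(S) = ["a", "b"]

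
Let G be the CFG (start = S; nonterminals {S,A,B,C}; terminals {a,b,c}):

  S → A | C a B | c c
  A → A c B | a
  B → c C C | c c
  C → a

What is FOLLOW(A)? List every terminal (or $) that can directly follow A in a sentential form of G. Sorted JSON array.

Compute FIRST by fixpoint:
round 1:
  A via A→a: +{a}
  B via B→c C C: +{c}
  C via C→a: +{a}
  S via S→A: +{a}
  S via S→c c: +{c}
  S: {a,c}  A: {a}  B: {c}  C: {a}
round 2: (stable)
  S: {a,c}  A: {a}  B: {c}  C: {a}

FOLLOW iteration:
seed FOLLOW(S) with $
pass 1:
  A→A c B: FOLLOW(A) ⊇ FIRST(c) = {c}; new: +{c}
  A→A c B: FOLLOW(B) ⊇ FOLLOW(A) ⊇ {c}; new: +{c}
  B→c C C: FOLLOW(C) ⊇ FIRST(C) = {a}; new: +{a}
  B→c C C: FOLLOW(C) ⊇ FOLLOW(B) ⊇ {c}; new: +{c}
  S→A: FOLLOW(A) ⊇ FOLLOW(S) ⊇ {$}; new: +{$}
  S→C a B: FOLLOW(B) ⊇ FOLLOW(S) ⊇ {$}; new: +{$}
  FOLLOW[S]={$}  FOLLOW[A]={$,c}  FOLLOW[B]={$,c}  FOLLOW[C]={a,c}
pass 2:
  B→c C C: FOLLOW(C) ⊇ FOLLOW(B) ⊇ {$,c}; new: +{$}
  FOLLOW[S]={$}  FOLLOW[A]={$,c}  FOLLOW[B]={$,c}  FOLLOW[C]={$,a,c}
pass 3: done
  FOLLOW[S]={$}  FOLLOW[A]={$,c}  FOLLOW[B]={$,c}  FOLLOW[C]={$,a,c}

FOLLOW(A) = ["$", "c"]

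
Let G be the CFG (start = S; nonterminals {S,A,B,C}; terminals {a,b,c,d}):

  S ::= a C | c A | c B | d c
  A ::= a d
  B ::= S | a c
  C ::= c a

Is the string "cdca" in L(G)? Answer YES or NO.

CNF form of G:
  S -> T0 C | T1 T2 | T2 A | T2 B
  A -> T0 T1
  B -> T0 C | T0 T2 | T1 T2 | T2 A | T2 B
  C -> T2 T0
  T0 -> a
  T1 -> d
  T2 -> c

CYK table (by increasing span):
  T[0,0] 'c' = {T2}  orig:{}
  T[1,1] 'd' = {T1}  orig:{}
  T[2,2] 'c' = {T2}  orig:{}
  T[3,3] 'a' = {T0}  orig:{}
  T[0,1] 'cd' = ∅
  T[1,2] 'dc' = {B,S}
  T[2,3] 'ca' = {C}
  T[0,2] 'cdc' = {B,S}
  T[1,3] 'dca' = ∅
  T[0,3] 'cdca' = ∅

S ∉ T[0,3] ⇒ NO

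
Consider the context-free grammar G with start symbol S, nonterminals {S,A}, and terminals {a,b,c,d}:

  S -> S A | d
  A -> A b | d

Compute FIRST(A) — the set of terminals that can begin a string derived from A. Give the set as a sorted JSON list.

Compute FIRST by fixpoint:
round 1:
  A via A→d: +{d}
  S via S→d: +{d}
  FIRST(S)={d}  FIRST(A)={d}
round 2: (no change)
  FIRST(S)={d}  FIRST(A)={d}

FIRST(A) = ["d"]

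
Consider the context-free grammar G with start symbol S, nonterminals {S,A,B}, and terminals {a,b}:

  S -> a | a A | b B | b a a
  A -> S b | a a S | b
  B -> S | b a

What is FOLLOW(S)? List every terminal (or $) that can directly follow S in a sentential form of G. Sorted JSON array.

FIRST iteration:
pass 1:
  A via A→a a S: +{a}
  A via A→b: +{b}
  B via B→b a: +{b}
  S via S→a: +{a}
  S via S→b B: +{b}
  FIRST[S]={a,b}  FIRST[A]={a,b}  FIRST[B]={b}
pass 2:
  B via B→S: +{a}
  FIRST[S]={a,b}  FIRST[A]={a,b}  FIRST[B]={a,b}
pass 3: (no change)
  FIRST[S]={a,b}  FIRST[A]={a,b}  FIRST[B]={a,b}

FOLLOW sets:
initialize: $ ∈ FOLLOW(S)
round 1:
  A→S b: FOLLOW(S) ⊇ FIRST(b) = {b}; new: +{b}
  S→a A: FOLLOW(A) ⊇ FOLLOW(S) ⊇ {$,b}; new: +{$,b}
  S→b B: FOLLOW(B) ⊇ FOLLOW(S) ⊇ {$,b}; new: +{$,b}
  FOLLOW(S)={$,b}  FOLLOW(A)={$,b}  FOLLOW(B)={$,b}
round 2: — fixpoint
  FOLLOW(S)={$,b}  FOLLOW(A)={$,b}  FOLLOW(B)={$,b}

FOLLOW(S) = ["$", "b"]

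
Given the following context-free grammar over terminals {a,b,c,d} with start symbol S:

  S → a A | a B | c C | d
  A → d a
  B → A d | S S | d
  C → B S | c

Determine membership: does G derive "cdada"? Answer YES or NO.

Convert to CNF:
  S -> T1 A | T1 B | T2 C | d
  A -> T0 T1
  B -> A T0 | S S | d
  C -> B S | c
  T0 -> d
  T1 -> a
  T2 -> c

CYK table (by increasing span):
  [0..0]={C,T2}  "c"  orig:{C}
  [1..1]={B,S,T0}  "d"  orig:{B,S}
  [2..2]={T1}  "a"  orig:{}
  [3..3]={B,S,T0}  "d"  orig:{B,S}
  [4..4]={T1}  "a"  orig:{}
  [0..1]=∅  "cd"
  [1..2]={A}  "da"
  [2..3]={S}  "ad"
  [3..4]={A}  "da"
  [0..2]=∅  "cda"
  [1..3]={B,C}  "dad"
  [2..4]={S}  "ada"
  [0..3]={S}  "cdad"
  [1..4]={B,C}  "dada"
  [0..4]={S}  "cdada"

S ∈ T[0,4] ⇒ YES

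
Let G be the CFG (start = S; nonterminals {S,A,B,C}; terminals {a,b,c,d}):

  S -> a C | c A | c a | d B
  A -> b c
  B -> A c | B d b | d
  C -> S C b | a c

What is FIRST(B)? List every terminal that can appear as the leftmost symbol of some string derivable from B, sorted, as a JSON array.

FIRST iteration:
round 1:
  A via A→b c: +{b}
  B via B→A c: +{b}
  B via B→d: +{d}
  C via C→a c: +{a}
  S via S→a C: +{a}
  S via S→c A: +{c}
  S via S→d B: +{d}
  S: {a,c,d}  A: {b}  B: {b,d}  C: {a}
round 2:
  C via C→S C b: +{c,d}
  S: {a,c,d}  A: {b}  B: {b,d}  C: {a,c,d}
round 3: — fixpoint
  S: {a,c,d}  A: {b}  B: {b,d}  C: {a,c,d}

FIRST(B) = ["b", "d"]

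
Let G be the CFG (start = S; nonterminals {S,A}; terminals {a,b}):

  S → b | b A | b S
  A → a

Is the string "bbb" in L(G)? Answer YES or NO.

Convert to CNF:
  S -> T0 A | T0 S | b
  A -> a
  T0 -> b

CYK table (by increasing span):
  [0..0]={S,T0}  "b"  orig:{S}
  [1..1]={S,T0}  "b"  orig:{S}
  [2..2]={S,T0}  "b"  orig:{S}
  [0..1]={S}  "bb"
  [1..2]={S}  "bb"
  [0..2]={S}  "bbb"

S ∈ T[0,2] ⇒ YES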